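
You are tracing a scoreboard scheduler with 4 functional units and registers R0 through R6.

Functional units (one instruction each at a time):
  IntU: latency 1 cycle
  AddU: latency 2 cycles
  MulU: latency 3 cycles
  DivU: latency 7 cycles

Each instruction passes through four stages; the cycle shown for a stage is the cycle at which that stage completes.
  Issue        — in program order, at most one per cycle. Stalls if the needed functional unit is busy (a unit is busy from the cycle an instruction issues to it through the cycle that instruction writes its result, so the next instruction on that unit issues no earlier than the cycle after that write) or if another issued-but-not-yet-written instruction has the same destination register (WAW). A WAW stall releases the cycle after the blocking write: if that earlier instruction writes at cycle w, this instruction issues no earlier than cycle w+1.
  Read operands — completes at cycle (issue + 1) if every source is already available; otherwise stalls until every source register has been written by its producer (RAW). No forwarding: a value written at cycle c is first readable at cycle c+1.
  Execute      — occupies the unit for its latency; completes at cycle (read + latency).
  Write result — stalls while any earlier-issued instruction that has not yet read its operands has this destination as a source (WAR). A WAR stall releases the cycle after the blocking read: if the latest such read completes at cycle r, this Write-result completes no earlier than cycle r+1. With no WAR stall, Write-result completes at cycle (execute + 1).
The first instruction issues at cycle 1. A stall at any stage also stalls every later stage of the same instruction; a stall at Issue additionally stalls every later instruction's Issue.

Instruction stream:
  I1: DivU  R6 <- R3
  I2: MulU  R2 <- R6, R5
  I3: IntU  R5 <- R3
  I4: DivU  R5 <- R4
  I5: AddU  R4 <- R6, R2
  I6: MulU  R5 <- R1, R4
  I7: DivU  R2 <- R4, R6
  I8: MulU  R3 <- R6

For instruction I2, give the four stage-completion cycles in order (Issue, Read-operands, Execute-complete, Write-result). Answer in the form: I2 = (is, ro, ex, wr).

I2 = (2, 11, 14, 15)

I1  is:1  ro:2  ex:9  wr:10
I2  is:2  ro:11  ex:14  wr:15  — RAW R6: wait I1 write@10
I3  is:3  ro:4  ex:5  wr:12  — WAR R5: wait I2 read@11
I4  is:13  ro:14  ex:21  wr:22  — WAW R5: wait I3 write@12
I5  is:14  ro:16  ex:18  wr:19  — RAW R2: wait I2 write@15
I6  is:23  ro:24  ex:27  wr:28  — WAW R5: wait I4 write@22
I7  is:24  ro:25  ex:32  wr:33
I8  is:29  ro:30  ex:33  wr:34  — struct: MulU busy until I6 writes@28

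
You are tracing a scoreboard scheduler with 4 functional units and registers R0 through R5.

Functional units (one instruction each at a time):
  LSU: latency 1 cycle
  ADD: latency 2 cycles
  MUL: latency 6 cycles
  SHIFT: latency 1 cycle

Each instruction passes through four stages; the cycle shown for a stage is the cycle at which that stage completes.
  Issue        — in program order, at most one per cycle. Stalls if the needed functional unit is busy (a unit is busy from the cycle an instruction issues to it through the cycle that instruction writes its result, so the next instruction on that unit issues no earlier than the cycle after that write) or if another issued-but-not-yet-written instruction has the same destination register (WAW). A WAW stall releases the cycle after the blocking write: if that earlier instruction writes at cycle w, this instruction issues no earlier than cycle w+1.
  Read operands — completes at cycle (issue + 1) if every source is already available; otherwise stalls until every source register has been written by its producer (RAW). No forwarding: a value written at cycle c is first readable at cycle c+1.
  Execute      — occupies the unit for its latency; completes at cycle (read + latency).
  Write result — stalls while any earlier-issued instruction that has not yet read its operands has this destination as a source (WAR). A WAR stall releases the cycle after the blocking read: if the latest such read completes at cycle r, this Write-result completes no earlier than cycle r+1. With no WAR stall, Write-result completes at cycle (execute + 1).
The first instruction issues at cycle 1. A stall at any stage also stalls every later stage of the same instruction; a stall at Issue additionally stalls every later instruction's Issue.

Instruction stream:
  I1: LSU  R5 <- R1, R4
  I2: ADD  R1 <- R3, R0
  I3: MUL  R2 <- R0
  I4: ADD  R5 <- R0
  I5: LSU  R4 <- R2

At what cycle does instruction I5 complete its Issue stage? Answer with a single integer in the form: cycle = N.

cycle = 8

[1] I1 issues→LSU
[2] I1 reads | I2 issues→ADD
[3] I1 exec-done | I2 reads | I3 issues→MUL
[4] I1 writes R5 | I3 reads
[5] I2 exec-done
[6] I2 writes R1
[7] I4 issues→ADD
[8] I4 reads | I5 issues→LSU
[10] I3 exec-done | I4 exec-done
[11] I3 writes R2 | I4 writes R5
[12] I5 reads
[13] I5 exec-done
[14] I5 writes R4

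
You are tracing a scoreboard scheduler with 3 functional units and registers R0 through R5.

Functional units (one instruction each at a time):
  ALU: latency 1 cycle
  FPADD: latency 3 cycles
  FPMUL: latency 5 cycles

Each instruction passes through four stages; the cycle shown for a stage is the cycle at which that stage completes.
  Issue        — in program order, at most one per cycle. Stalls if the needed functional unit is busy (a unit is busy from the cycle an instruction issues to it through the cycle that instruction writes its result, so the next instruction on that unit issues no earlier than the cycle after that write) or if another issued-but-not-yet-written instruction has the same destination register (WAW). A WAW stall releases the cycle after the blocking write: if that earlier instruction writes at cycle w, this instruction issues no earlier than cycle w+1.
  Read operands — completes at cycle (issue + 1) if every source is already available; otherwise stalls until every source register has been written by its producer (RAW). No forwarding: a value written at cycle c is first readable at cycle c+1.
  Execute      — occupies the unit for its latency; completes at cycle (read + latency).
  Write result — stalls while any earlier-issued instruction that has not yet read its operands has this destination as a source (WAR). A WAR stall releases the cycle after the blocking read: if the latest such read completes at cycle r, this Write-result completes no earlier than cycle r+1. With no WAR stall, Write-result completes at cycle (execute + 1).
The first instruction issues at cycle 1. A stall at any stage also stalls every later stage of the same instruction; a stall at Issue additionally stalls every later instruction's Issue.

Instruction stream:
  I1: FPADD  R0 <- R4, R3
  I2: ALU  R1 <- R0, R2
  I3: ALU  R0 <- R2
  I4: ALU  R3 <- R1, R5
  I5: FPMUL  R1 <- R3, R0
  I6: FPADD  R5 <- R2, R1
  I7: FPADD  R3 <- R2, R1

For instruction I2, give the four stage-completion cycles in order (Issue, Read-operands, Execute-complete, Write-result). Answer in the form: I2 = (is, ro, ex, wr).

I2 = (2, 7, 8, 9)

1) issue 1, read 2, done 5, write 6
2) issue 2, read 7, done 8, write 9  <RAW R0: wait I1 write@6>
3) issue 10, read 11, done 12, write 13  <struct: ALU busy until I2 writes@9>
4) issue 14, read 15, done 16, write 17  <struct: ALU busy until I3 writes@13>
5) issue 15, read 18, done 23, write 24  <RAW R3: wait I4 write@17>
6) issue 16, read 25, done 28, write 29  <RAW R1: wait I5 write@24>
7) issue 30, read 31, done 34, write 35  <struct: FPADD busy until I6 writes@29>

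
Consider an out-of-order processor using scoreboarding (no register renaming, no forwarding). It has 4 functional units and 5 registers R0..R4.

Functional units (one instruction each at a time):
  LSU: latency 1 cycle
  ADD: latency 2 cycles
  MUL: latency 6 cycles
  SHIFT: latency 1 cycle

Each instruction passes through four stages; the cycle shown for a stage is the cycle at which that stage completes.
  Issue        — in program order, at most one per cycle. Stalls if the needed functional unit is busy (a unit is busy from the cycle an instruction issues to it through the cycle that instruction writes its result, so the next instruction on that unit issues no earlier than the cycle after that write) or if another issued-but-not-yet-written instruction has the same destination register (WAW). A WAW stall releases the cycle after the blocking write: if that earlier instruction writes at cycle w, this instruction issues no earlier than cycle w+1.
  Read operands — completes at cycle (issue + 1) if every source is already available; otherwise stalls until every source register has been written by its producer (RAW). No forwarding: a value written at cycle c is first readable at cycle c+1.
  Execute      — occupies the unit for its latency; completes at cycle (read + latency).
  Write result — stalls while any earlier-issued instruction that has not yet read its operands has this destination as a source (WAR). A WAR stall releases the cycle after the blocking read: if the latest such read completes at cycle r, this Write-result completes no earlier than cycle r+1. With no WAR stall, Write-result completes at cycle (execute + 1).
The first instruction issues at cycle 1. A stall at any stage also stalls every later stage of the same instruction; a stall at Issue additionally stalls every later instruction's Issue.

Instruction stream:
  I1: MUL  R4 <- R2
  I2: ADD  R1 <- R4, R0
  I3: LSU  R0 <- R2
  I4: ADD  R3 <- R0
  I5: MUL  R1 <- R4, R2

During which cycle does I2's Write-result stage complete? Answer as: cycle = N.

  I1 | 1 | 2 | 8 | 9
  I2 | 2 | 10 | 12 | 13   RAW R4: wait I1 write@9
  I3 | 3 | 4 | 5 | 11   WAR R0: wait I2 read@10
  I4 | 14 | 15 | 17 | 18   struct: ADD busy until I2 writes@13
  I5 | 15 | 16 | 22 | 23

cycle = 13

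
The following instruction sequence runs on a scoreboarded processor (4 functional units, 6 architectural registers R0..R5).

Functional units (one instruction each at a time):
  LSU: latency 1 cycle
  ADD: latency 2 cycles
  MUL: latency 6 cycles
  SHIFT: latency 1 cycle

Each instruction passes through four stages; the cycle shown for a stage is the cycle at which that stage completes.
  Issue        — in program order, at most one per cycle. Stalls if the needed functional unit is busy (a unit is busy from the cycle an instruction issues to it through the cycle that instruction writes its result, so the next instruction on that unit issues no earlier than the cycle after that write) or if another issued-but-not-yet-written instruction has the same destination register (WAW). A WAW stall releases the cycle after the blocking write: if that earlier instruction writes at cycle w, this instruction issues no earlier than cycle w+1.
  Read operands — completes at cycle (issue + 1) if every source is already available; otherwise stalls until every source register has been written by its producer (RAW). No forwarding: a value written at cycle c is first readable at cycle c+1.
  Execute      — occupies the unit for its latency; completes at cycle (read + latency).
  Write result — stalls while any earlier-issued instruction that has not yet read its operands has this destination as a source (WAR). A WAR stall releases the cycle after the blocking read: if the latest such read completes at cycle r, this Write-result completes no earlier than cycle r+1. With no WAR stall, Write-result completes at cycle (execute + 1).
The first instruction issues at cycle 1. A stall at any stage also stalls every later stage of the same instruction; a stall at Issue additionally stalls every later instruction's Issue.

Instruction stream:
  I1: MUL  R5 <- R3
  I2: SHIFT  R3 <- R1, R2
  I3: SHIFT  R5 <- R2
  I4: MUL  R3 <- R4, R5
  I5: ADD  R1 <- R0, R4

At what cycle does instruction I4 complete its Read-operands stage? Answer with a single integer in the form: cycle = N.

c1: issue I1 (MUL)
c2: I1 read-ops, issue I2 (SHIFT)
c3: I2 read-ops
c4: I2 finished on SHIFT
c5: I2→R3
c8: I1 finished on MUL
c9: I1→R5
c10: issue I3 (SHIFT)
c11: I3 read-ops, issue I4 (MUL)
c12: I3 finished on SHIFT, issue I5 (ADD)
c13: I3→R5, I5 read-ops
c14: I4 read-ops
c15: I5 finished on ADD
c16: I5→R1
c20: I4 finished on MUL
c21: I4→R3

cycle = 14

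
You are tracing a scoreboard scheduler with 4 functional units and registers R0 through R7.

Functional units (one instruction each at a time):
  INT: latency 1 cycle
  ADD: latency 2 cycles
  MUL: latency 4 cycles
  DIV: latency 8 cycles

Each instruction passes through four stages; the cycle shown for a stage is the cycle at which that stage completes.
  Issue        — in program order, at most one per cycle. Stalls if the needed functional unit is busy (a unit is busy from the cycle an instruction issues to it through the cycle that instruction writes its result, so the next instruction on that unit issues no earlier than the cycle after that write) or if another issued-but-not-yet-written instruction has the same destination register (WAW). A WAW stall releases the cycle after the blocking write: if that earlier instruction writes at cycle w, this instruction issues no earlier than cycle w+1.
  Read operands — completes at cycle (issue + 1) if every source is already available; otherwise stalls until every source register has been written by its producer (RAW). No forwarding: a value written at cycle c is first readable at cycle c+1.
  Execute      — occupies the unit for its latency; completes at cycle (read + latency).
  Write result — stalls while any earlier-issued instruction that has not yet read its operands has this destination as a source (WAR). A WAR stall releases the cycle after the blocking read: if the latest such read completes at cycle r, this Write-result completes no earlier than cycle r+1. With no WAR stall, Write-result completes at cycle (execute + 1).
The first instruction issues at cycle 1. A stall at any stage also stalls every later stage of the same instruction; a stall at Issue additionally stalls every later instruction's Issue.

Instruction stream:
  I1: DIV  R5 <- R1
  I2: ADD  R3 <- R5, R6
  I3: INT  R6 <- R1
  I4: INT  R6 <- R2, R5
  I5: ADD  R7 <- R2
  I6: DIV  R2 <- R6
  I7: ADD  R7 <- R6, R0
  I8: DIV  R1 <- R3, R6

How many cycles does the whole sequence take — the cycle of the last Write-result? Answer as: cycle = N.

cycle = 38

cycle 1: issue I1 (DIV)
cycle 2: I1 read-ops · issue I2 (ADD)
cycle 3: issue I3 (INT)
cycle 4: I3 read-ops
cycle 5: I3 finished on INT
cycle 10: I1 finished on DIV
cycle 11: I1→R5
cycle 12: I2 read-ops
cycle 13: I3→R6
cycle 14: I2 finished on ADD · issue I4 (INT)
cycle 15: I2→R3 · I4 read-ops
cycle 16: I4 finished on INT · issue I5 (ADD)
cycle 17: I4→R6 · I5 read-ops · issue I6 (DIV)
cycle 18: I6 read-ops
cycle 19: I5 finished on ADD
cycle 20: I5→R7
cycle 21: issue I7 (ADD)
cycle 22: I7 read-ops
cycle 24: I7 finished on ADD
cycle 25: I7→R7
cycle 26: I6 finished on DIV
cycle 27: I6→R2
cycle 28: issue I8 (DIV)
cycle 29: I8 read-ops
cycle 37: I8 finished on DIV
cycle 38: I8→R1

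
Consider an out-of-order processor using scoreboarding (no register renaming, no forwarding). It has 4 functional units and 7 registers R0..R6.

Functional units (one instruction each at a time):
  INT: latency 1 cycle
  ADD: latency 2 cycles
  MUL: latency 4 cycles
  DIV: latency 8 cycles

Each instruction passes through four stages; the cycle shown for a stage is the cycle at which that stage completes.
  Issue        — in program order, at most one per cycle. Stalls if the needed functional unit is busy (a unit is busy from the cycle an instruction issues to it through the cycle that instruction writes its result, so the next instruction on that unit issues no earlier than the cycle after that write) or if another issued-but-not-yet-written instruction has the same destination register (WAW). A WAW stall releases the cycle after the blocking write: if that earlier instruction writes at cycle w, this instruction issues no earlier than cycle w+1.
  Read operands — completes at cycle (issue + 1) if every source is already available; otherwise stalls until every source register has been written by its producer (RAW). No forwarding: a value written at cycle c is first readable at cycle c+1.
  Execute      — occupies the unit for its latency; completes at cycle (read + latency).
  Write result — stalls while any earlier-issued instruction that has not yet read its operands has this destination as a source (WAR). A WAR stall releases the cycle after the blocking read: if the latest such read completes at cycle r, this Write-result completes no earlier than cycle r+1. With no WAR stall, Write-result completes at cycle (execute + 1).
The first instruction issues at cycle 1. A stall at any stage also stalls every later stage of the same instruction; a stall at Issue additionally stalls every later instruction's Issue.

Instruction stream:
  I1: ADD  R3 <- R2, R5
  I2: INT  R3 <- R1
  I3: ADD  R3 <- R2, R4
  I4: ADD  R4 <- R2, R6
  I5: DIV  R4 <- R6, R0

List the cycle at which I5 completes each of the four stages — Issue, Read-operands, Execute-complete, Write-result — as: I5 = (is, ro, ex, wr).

I5 = (20, 21, 29, 30)

[I1] 1/2/4/5
[I2] 6/7/8/9  (WAW R3: wait I1 write@5)
[I3] 10/11/13/14  (WAW R3: wait I2 write@9)
[I4] 15/16/18/19  (struct: ADD busy until I3 writes@14)
[I5] 20/21/29/30  (WAW R4: wait I4 write@19)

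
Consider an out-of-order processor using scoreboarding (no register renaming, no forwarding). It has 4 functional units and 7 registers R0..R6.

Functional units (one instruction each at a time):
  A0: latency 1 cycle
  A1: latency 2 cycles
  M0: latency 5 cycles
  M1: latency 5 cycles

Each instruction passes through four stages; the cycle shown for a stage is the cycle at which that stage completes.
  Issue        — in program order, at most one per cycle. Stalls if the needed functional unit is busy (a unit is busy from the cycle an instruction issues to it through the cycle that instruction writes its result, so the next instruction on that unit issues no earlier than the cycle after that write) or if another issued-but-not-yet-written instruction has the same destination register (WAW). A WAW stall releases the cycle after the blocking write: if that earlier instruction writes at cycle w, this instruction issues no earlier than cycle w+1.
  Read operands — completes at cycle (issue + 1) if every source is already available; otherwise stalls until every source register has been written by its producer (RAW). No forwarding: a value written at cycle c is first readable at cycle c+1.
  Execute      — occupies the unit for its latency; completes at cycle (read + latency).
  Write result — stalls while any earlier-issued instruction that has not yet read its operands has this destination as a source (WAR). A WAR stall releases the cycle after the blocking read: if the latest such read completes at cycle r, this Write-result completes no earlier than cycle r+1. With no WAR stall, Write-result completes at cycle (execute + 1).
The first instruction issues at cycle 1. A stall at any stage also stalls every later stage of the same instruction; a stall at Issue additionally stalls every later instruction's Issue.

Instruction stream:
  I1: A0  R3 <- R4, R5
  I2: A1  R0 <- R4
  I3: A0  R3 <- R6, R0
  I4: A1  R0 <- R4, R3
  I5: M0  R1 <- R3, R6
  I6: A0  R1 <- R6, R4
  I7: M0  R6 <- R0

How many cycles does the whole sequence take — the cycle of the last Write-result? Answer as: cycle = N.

c1: I1→A0
c2: I1 RO, I2→A1
c3: I1 EX, I2 RO
c4: I1 WR R3
c5: I2 EX, I3→A0
c6: I2 WR R0
c7: I3 RO, I4→A1
c8: I3 EX, I5→M0
c9: I3 WR R3
c10: I4 RO, I5 RO
c12: I4 EX
c13: I4 WR R0
c15: I5 EX
c16: I5 WR R1
c17: I6→A0
c18: I6 RO, I7→M0
c19: I6 EX, I7 RO
c20: I6 WR R1
c24: I7 EX
c25: I7 WR R6

cycle = 25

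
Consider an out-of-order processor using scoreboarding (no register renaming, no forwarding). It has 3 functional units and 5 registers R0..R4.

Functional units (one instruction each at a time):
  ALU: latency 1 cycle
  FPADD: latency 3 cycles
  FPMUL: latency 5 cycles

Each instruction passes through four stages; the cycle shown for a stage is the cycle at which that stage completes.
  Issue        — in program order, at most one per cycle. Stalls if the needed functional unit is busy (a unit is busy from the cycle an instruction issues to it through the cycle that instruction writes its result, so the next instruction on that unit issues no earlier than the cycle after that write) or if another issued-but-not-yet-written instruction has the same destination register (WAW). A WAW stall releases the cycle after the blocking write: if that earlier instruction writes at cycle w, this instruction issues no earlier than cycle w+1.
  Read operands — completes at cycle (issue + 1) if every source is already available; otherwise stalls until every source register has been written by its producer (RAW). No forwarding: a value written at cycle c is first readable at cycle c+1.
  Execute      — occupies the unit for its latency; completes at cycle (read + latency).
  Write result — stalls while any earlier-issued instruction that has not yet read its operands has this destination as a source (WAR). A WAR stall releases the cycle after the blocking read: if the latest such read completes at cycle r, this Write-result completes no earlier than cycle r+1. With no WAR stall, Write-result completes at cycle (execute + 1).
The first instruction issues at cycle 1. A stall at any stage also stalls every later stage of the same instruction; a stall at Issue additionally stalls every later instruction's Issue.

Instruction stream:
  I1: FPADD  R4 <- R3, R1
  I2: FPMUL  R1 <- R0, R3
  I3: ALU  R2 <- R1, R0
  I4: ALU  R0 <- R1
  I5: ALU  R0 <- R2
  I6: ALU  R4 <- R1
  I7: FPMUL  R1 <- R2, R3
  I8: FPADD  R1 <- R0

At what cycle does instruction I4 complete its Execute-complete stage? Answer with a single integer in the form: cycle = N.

cycle = 15

t=1  I1 dispatched to FPADD
t=2  I1 operands ready, I2 dispatched to FPMUL
t=3  I2 operands ready, I3 dispatched to ALU
t=5  I1 complete
t=6  R4←I1
t=8  I2 complete
t=9  R1←I2
t=10  I3 operands ready
t=11  I3 complete
t=12  R2←I3
t=13  I4 dispatched to ALU
t=14  I4 operands ready
t=15  I4 complete
t=16  R0←I4
t=17  I5 dispatched to ALU
t=18  I5 operands ready
t=19  I5 complete
t=20  R0←I5
t=21  I6 dispatched to ALU
t=22  I6 operands ready, I7 dispatched to FPMUL
t=23  I6 complete, I7 operands ready
t=24  R4←I6
t=28  I7 complete
t=29  R1←I7
t=30  I8 dispatched to FPADD
t=31  I8 operands ready
t=34  I8 complete
t=35  R1←I8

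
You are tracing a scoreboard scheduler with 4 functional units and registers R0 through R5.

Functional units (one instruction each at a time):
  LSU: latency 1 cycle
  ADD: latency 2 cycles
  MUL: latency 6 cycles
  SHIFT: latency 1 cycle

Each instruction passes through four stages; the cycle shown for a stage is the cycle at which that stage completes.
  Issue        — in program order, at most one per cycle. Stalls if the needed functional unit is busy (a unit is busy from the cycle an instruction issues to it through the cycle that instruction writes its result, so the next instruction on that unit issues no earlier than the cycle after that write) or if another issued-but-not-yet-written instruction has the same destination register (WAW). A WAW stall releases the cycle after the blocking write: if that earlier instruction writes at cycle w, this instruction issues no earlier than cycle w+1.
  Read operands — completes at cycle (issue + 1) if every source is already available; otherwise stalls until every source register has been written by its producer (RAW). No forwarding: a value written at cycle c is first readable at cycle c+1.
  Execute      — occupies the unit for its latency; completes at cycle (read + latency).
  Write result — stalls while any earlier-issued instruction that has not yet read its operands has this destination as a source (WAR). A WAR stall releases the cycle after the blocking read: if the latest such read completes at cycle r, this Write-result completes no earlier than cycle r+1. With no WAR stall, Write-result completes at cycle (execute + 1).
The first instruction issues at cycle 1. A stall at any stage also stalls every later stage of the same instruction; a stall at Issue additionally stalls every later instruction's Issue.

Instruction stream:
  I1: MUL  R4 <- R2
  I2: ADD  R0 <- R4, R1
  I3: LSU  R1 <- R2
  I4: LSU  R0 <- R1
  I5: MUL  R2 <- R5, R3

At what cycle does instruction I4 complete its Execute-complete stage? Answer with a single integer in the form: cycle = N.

1) issue 1, read 2, done 8, write 9
2) issue 2, read 10, done 12, write 13  <RAW R4: wait I1 write@9>
3) issue 3, read 4, done 5, write 11  <WAR R1: wait I2 read@10>
4) issue 14, read 15, done 16, write 17  <WAW R0: wait I2 write@13>
5) issue 15, read 16, done 22, write 23

cycle = 16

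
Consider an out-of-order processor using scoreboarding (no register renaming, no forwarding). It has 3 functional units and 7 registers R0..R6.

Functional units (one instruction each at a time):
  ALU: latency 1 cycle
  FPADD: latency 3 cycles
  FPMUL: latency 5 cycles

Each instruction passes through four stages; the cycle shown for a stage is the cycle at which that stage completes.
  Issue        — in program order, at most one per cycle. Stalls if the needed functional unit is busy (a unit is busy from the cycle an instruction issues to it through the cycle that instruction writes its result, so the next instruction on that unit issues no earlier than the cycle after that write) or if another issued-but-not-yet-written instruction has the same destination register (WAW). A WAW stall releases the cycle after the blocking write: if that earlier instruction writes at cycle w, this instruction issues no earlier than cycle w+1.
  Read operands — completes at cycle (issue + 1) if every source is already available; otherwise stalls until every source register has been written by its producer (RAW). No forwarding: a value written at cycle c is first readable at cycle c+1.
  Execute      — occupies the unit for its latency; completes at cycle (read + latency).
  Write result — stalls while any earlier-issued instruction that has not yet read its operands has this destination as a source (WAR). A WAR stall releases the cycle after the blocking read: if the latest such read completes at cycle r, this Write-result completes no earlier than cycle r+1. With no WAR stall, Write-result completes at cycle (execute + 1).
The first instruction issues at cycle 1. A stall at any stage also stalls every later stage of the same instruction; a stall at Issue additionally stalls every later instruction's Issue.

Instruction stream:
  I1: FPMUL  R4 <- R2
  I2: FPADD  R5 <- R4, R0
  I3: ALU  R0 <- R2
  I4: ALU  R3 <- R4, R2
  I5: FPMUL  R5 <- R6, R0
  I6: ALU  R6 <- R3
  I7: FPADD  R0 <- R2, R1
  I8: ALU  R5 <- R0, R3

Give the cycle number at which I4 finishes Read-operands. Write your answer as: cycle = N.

I1  is:1  ro:2  ex:7  wr:8
I2  is:2  ro:9  ex:12  wr:13  — RAW R4: wait I1 write@8
I3  is:3  ro:4  ex:5  wr:10  — WAR R0: wait I2 read@9
I4  is:11  ro:12  ex:13  wr:14  — struct: ALU busy until I3 writes@10
I5  is:14  ro:15  ex:20  wr:21  — WAW R5: wait I2 write@13
I6  is:15  ro:16  ex:17  wr:18
I7  is:16  ro:17  ex:20  wr:21
I8  is:22  ro:23  ex:24  wr:25  — WAW R5: wait I5 write@21

cycle = 12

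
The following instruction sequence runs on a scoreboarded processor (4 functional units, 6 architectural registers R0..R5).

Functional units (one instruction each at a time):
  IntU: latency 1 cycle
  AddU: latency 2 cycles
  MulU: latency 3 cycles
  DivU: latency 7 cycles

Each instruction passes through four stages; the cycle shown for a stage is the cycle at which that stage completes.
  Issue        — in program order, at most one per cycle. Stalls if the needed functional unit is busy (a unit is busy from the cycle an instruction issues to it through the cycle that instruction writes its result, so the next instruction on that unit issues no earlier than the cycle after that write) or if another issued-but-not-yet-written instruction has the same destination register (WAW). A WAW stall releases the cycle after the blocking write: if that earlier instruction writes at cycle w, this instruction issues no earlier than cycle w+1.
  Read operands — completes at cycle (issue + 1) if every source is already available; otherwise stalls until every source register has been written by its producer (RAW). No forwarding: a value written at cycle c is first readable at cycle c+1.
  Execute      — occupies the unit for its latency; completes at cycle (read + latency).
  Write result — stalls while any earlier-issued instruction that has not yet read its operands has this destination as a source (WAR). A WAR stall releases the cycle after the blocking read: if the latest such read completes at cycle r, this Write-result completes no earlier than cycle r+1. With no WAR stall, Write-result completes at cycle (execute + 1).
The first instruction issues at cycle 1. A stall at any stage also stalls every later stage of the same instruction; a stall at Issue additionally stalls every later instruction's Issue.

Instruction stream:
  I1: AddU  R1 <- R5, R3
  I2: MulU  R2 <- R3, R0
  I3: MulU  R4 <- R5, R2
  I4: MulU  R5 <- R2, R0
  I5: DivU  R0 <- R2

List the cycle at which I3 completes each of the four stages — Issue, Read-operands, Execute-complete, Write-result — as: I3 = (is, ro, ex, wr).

I3 = (8, 9, 12, 13)

1) issue 1, read 2, done 4, write 5
2) issue 2, read 3, done 6, write 7
3) issue 8, read 9, done 12, write 13  <struct: MulU busy until I2 writes@7>
4) issue 14, read 15, done 18, write 19  <struct: MulU busy until I3 writes@13>
5) issue 15, read 16, done 23, write 24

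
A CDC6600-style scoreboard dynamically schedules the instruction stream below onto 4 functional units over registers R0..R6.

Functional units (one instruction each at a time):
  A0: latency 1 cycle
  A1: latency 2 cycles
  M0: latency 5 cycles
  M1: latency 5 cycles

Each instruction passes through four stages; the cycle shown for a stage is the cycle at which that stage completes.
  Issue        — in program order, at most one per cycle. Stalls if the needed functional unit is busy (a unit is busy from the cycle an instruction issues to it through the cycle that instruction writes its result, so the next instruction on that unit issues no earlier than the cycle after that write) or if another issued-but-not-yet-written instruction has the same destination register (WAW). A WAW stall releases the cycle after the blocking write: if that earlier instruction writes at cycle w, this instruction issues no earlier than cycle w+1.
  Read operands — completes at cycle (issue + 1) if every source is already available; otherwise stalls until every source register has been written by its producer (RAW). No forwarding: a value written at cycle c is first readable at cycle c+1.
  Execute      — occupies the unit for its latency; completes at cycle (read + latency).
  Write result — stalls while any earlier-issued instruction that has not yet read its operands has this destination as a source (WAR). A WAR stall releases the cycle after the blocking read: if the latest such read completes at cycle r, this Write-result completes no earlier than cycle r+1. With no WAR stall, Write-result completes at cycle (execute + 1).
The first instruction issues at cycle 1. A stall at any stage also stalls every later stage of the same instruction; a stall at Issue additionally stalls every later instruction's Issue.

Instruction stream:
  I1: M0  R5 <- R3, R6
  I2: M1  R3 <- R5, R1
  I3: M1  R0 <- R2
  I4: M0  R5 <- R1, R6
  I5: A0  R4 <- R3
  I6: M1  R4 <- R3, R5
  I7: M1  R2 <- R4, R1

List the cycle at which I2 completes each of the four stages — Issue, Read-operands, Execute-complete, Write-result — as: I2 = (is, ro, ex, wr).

I2 = (2, 9, 14, 15)

I1: IS=1 RO=2 EX=7 WR=8
I2: IS=2 RO=9 EX=14 WR=15  [RAW R5: wait I1 write@8]
I3: IS=16 RO=17 EX=22 WR=23  [struct: M1 busy until I2 writes@15]
I4: IS=17 RO=18 EX=23 WR=24
I5: IS=18 RO=19 EX=20 WR=21
I6: IS=24 RO=25 EX=30 WR=31  [struct: M1 busy until I3 writes@23]
I7: IS=32 RO=33 EX=38 WR=39  [struct: M1 busy until I6 writes@31]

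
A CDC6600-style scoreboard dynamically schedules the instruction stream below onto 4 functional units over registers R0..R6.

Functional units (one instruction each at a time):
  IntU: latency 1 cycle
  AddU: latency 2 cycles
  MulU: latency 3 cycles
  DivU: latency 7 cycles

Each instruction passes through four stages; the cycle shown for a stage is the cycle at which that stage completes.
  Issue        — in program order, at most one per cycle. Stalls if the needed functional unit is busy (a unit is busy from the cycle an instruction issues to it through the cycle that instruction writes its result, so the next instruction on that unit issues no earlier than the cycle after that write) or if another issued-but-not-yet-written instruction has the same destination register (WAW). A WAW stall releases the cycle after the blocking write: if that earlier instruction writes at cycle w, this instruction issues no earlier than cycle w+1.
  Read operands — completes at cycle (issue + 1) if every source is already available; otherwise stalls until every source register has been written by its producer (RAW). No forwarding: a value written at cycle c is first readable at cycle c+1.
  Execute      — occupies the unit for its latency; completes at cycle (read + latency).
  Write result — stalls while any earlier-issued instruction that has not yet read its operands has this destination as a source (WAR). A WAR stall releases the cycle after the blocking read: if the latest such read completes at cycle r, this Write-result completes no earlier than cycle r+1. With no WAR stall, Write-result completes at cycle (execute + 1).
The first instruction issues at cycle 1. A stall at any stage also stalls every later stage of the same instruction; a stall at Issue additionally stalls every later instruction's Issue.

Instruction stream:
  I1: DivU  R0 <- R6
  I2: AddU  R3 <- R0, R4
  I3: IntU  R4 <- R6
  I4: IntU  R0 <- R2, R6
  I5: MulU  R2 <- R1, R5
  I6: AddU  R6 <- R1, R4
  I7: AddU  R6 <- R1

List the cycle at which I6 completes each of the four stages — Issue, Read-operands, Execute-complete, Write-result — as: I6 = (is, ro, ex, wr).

I6 = (15, 16, 18, 19)

c1: I1→DivU
c2: I1 RO, I2→AddU
c3: I3→IntU
c4: I3 RO
c5: I3 EX
c9: I1 EX
c10: I1 WR R0
c11: I2 RO
c12: I3 WR R4
c13: I2 EX, I4→IntU
c14: I2 WR R3, I4 RO, I5→MulU
c15: I4 EX, I5 RO, I6→AddU
c16: I4 WR R0, I6 RO
c18: I5 EX, I6 EX
c19: I5 WR R2, I6 WR R6
c20: I7→AddU
c21: I7 RO
c23: I7 EX
c24: I7 WR R6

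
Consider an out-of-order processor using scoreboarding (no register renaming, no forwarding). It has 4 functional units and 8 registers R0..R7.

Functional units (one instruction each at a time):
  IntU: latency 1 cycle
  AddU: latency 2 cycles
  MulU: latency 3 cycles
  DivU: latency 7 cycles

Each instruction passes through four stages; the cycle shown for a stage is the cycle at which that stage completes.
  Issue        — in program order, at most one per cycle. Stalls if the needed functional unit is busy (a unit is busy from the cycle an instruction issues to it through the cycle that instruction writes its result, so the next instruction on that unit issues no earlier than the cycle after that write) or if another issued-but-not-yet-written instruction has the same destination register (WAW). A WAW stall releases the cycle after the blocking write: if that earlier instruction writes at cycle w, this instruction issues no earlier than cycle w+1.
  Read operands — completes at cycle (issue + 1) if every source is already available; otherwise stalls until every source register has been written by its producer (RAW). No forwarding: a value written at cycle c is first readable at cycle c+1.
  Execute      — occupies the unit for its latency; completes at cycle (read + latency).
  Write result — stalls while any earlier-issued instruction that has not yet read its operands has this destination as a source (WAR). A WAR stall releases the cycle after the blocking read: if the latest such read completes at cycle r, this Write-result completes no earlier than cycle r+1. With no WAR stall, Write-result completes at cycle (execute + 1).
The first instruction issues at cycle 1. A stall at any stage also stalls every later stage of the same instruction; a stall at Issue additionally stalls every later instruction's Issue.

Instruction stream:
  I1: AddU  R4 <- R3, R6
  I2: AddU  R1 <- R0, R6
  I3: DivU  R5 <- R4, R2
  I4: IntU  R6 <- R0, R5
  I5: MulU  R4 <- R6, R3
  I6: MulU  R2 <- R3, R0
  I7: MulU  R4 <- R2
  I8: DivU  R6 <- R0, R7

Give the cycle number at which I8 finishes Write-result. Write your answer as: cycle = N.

cycle = 41

[1] I1 dispatched to AddU
[2] I1 operands ready
[4] I1 complete
[5] R4←I1
[6] I2 dispatched to AddU
[7] I2 operands ready; I3 dispatched to DivU
[8] I3 operands ready; I4 dispatched to IntU
[9] I2 complete; I5 dispatched to MulU
[10] R1←I2
[15] I3 complete
[16] R5←I3
[17] I4 operands ready
[18] I4 complete
[19] R6←I4
[20] I5 operands ready
[23] I5 complete
[24] R4←I5
[25] I6 dispatched to MulU
[26] I6 operands ready
[29] I6 complete
[30] R2←I6
[31] I7 dispatched to MulU
[32] I7 operands ready; I8 dispatched to DivU
[33] I8 operands ready
[35] I7 complete
[36] R4←I7
[40] I8 complete
[41] R6←I8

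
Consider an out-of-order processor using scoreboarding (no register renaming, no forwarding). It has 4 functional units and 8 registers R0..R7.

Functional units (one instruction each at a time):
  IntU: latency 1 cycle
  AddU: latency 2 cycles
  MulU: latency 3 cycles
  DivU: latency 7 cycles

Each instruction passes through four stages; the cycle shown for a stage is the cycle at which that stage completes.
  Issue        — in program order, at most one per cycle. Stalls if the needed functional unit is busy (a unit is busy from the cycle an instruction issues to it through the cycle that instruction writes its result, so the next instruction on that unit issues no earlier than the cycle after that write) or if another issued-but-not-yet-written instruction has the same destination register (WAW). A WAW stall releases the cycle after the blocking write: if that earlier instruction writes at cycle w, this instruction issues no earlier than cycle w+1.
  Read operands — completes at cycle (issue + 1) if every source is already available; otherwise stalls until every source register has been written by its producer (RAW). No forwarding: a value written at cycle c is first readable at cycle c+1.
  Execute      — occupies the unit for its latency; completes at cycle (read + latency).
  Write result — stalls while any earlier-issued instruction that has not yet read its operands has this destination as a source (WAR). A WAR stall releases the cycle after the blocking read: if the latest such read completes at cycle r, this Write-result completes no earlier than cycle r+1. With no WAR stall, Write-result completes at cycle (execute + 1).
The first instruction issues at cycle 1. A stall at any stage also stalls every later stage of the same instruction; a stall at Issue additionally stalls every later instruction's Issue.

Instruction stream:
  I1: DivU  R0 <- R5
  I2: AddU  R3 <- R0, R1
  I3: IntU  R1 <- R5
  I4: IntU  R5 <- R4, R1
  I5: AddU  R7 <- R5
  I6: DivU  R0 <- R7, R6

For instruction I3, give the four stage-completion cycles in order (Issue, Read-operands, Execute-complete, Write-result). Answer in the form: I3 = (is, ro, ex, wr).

I3 = (3, 4, 5, 12)

c1: issue I1 (DivU)
c2: I1 read-ops | issue I2 (AddU)
c3: issue I3 (IntU)
c4: I3 read-ops
c5: I3 finished on IntU
c9: I1 finished on DivU
c10: I1→R0
c11: I2 read-ops
c12: I3→R1
c13: I2 finished on AddU | issue I4 (IntU)
c14: I2→R3 | I4 read-ops
c15: I4 finished on IntU | issue I5 (AddU)
c16: I4→R5 | issue I6 (DivU)
c17: I5 read-ops
c19: I5 finished on AddU
c20: I5→R7
c21: I6 read-ops
c28: I6 finished on DivU
c29: I6→R0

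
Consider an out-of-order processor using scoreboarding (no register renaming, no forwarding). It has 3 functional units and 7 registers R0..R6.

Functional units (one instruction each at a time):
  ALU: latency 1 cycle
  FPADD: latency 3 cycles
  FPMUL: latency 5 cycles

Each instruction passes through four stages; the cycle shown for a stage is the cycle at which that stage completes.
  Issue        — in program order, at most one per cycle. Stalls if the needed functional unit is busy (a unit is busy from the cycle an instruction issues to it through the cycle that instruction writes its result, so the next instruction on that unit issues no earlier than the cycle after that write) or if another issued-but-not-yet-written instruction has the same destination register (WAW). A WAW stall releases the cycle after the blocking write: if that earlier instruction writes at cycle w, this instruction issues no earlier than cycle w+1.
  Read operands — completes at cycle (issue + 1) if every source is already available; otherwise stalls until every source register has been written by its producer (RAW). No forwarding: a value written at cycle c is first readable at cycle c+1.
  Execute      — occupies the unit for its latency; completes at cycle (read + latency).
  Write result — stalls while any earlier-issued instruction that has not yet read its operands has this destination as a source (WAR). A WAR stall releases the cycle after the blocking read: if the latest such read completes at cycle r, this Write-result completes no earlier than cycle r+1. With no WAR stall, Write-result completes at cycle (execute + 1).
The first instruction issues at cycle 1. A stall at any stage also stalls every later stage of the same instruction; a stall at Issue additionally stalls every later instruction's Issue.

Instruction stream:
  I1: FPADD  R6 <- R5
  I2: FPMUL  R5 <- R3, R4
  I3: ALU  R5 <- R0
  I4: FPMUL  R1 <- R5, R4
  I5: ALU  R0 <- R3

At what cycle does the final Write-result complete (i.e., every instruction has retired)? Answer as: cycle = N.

cycle = 20

t=1  I1 issues→FPADD
t=2  I1 reads, I2 issues→FPMUL
t=3  I2 reads
t=5  I1 exec-done
t=6  I1 writes R6
t=8  I2 exec-done
t=9  I2 writes R5
t=10  I3 issues→ALU
t=11  I3 reads, I4 issues→FPMUL
t=12  I3 exec-done
t=13  I3 writes R5
t=14  I4 reads, I5 issues→ALU
t=15  I5 reads
t=16  I5 exec-done
t=17  I5 writes R0
t=19  I4 exec-done
t=20  I4 writes R1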